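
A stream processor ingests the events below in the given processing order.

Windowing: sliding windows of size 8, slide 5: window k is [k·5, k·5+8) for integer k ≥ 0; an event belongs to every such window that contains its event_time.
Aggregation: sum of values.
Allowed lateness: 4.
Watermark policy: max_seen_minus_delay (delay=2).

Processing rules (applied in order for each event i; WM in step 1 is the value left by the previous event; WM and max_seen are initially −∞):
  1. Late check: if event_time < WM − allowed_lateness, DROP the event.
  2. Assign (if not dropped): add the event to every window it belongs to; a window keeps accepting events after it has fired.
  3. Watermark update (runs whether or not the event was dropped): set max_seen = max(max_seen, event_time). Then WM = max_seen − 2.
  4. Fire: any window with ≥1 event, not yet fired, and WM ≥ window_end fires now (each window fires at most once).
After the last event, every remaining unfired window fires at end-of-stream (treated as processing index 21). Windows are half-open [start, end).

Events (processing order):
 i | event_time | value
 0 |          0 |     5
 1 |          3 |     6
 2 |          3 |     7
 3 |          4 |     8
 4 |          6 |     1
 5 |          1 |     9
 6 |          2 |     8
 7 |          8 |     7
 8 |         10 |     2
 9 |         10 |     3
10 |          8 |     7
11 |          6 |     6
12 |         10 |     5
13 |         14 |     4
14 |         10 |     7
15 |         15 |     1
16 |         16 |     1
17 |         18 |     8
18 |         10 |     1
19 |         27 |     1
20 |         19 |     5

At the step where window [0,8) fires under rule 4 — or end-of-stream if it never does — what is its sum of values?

i=0 t=0 v=5: → [0,8); WM=-2
i=1 t=3 v=6: → [0,8); WM=1
i=2 t=3 v=7: → [0,8); WM=1
i=3 t=4 v=8: → [0,8); WM=2
i=4 t=6 v=1: → [5,13),[0,8); WM=4
i=5 t=1 v=9: → [0,8); WM=4
i=6 t=2 v=8: → [0,8); WM=4
i=7 t=8 v=7: → [5,13); WM=6
i=8 t=10 v=2: → [10,18),[5,13); WM=8; [0,8) fires=44
i=9 t=10 v=3: → [10,18),[5,13); WM=8
i=10 t=8 v=7: → [5,13); WM=8
i=11 t=6 v=6: → [5,13),[0,8); WM=8
i=12 t=10 v=5: → [10,18),[5,13); WM=8
i=13 t=14 v=4: → [10,18); WM=12
i=14 t=10 v=7: → [10,18),[5,13); WM=12
i=15 t=15 v=1: → [15,23),[10,18); WM=13; [5,13) fires=38
i=16 t=16 v=1: → [15,23),[10,18); WM=14
i=17 t=18 v=8: → [15,23); WM=16
i=18 t=10 v=1: DROP (t<16-4); WM=16
i=19 t=27 v=1: → [25,33),[20,28); WM=25; [10,18) fires=23 [15,23) fires=10
i=20 t=19 v=5: DROP (t<25-4); WM=25

44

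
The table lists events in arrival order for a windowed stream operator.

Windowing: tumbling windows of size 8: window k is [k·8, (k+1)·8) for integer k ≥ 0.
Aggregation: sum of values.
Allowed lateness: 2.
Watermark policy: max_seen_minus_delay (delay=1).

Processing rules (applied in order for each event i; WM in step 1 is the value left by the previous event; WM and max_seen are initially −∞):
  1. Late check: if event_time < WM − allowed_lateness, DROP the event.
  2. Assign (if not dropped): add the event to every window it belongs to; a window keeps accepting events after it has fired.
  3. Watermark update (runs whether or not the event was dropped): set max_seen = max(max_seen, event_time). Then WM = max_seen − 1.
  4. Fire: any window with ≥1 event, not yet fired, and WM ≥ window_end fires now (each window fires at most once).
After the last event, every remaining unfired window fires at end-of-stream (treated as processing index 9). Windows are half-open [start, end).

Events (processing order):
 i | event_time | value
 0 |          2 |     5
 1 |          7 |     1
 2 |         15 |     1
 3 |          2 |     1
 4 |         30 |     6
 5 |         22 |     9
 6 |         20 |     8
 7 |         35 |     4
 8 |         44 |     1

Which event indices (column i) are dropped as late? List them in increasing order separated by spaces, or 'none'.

3 5 6

i=0 t=2 v=5: → [0,8); WM=1
i=1 t=7 v=1: → [0,8); WM=6
i=2 t=15 v=1: → [8,16); WM=14; [0,8) fires=6
i=3 t=2 v=1: DROP (t<14-2); WM=14
i=4 t=30 v=6: → [24,32); WM=29; [8,16) fires=1
i=5 t=22 v=9: DROP (t<29-2); WM=29
i=6 t=20 v=8: DROP (t<29-2); WM=29
i=7 t=35 v=4: → [32,40); WM=34; [24,32) fires=6
i=8 t=44 v=1: → [40,48); WM=43; [32,40) fires=4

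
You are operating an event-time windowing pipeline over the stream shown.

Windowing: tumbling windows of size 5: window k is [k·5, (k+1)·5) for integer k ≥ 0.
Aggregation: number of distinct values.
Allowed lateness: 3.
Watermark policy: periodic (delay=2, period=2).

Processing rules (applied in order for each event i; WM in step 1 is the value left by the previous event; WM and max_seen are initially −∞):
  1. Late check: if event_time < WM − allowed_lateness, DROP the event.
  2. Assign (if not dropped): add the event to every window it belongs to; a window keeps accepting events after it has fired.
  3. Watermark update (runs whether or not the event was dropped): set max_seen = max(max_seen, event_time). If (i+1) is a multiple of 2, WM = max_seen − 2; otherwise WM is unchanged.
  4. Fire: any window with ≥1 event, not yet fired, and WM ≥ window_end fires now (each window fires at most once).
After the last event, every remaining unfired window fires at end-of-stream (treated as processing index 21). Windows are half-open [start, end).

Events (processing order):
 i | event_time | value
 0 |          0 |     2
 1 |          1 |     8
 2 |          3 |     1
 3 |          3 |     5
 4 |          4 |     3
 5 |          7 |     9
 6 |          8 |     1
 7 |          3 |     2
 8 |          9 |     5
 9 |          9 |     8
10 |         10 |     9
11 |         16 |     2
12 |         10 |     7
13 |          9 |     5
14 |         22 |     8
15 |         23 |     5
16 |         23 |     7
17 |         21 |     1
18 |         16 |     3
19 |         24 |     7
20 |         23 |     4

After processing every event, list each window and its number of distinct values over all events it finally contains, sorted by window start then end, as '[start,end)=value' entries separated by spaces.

[0,5)=5 [5,10)=4 [10,15)=1 [15,20)=1 [20,25)=5

i=0 t=0 v=2: → [0,5); WM=−∞
i=1 t=1 v=8: → [0,5); WM=-1
i=2 t=3 v=1: → [0,5); WM=-1
i=3 t=3 v=5: → [0,5); WM=1
i=4 t=4 v=3: → [0,5); WM=1
i=5 t=7 v=9: → [5,10); WM=5; [0,5) fires=5
i=6 t=8 v=1: → [5,10); WM=5
i=7 t=3 v=2: → [0,5); WM=6
i=8 t=9 v=5: → [5,10); WM=6
i=9 t=9 v=8: → [5,10); WM=7
i=10 t=10 v=9: → [10,15); WM=7
i=11 t=16 v=2: → [15,20); WM=14; [5,10) fires=4
i=12 t=10 v=7: DROP (t<14-3); WM=14
i=13 t=9 v=5: DROP (t<14-3); WM=14
i=14 t=22 v=8: → [20,25); WM=14
i=15 t=23 v=5: → [20,25); WM=21; [10,15) fires=1 [15,20) fires=1
i=16 t=23 v=7: → [20,25); WM=21
i=17 t=21 v=1: → [20,25); WM=21
i=18 t=16 v=3: DROP (t<21-3); WM=21
i=19 t=24 v=7: → [20,25); WM=22
i=20 t=23 v=4: → [20,25); WM=22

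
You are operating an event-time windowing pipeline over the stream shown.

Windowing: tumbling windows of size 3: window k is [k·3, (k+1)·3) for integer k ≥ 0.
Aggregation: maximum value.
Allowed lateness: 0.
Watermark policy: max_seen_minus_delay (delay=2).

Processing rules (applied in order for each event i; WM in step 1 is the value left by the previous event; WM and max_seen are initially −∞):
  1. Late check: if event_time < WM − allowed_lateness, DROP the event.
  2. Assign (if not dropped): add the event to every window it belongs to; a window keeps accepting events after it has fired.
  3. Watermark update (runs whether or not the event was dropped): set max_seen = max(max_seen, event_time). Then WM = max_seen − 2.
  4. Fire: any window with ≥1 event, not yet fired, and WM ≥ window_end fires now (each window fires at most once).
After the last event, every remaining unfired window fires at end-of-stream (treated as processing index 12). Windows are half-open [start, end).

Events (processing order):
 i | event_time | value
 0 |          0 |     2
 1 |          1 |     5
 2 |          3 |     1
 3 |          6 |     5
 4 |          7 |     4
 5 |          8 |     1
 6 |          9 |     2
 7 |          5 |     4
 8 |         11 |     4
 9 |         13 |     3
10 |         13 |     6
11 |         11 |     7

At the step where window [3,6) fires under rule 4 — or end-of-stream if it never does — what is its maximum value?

1

i=0 t=0 v=2: → [0,3); WM=-2
i=1 t=1 v=5: → [0,3); WM=-1
i=2 t=3 v=1: → [3,6); WM=1
i=3 t=6 v=5: → [6,9); WM=4; [0,3) fires=5
i=4 t=7 v=4: → [6,9); WM=5
i=5 t=8 v=1: → [6,9); WM=6; [3,6) fires=1
i=6 t=9 v=2: → [9,12); WM=7
i=7 t=5 v=4: DROP (t<7-0); WM=7
i=8 t=11 v=4: → [9,12); WM=9; [6,9) fires=5
i=9 t=13 v=3: → [12,15); WM=11
i=10 t=13 v=6: → [12,15); WM=11
i=11 t=11 v=7: → [9,12); WM=11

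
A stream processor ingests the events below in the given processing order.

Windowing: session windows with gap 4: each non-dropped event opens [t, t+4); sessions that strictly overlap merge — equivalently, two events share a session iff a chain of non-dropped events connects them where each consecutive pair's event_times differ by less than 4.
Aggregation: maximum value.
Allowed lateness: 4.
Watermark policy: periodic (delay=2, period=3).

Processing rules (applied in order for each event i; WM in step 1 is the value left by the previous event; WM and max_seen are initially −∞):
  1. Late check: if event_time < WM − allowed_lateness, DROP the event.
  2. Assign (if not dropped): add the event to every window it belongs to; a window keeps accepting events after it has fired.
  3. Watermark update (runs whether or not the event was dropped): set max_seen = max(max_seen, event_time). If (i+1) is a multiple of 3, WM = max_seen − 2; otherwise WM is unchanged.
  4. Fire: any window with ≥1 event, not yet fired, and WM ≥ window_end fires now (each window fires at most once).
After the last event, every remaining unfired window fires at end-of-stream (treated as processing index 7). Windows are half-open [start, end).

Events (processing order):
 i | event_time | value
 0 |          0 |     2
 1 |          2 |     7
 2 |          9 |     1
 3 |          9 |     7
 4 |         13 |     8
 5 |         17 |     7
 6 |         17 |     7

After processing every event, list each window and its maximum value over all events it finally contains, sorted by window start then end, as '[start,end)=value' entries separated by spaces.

[0,6)=7 [9,13)=7 [13,17)=8 [17,21)=7

i=0 t=0 v=2: → [0,4); WM=−∞
i=1 t=2 v=7: → [0,6); WM=−∞
i=2 t=9 v=1: → [9,13); WM=7
i=3 t=9 v=7: → [9,13); WM=7
i=4 t=13 v=8: → [13,17); WM=7
i=5 t=17 v=7: → [17,21); WM=15
i=6 t=17 v=7: → [17,21); WM=15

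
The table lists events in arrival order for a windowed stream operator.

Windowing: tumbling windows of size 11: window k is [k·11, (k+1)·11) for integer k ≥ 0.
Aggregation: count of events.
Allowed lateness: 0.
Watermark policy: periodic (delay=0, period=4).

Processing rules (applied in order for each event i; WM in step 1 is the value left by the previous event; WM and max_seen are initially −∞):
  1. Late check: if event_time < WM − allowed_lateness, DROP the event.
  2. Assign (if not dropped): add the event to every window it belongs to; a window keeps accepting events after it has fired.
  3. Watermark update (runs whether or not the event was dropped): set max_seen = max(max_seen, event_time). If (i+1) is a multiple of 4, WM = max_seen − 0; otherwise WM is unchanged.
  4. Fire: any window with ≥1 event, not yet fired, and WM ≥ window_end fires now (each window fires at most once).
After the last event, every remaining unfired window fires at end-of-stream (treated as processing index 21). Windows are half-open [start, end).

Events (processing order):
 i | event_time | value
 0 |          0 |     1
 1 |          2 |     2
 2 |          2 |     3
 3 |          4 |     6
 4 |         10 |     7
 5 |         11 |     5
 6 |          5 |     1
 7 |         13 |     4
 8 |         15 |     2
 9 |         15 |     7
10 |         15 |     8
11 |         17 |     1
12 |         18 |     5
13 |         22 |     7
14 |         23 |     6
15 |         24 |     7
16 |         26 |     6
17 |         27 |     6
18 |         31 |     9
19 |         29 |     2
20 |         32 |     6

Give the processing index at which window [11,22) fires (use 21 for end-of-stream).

i=0 t=0 v=1: → [0,11); WM=−∞
i=1 t=2 v=2: → [0,11); WM=−∞
i=2 t=2 v=3: → [0,11); WM=−∞
i=3 t=4 v=6: → [0,11); WM=4
i=4 t=10 v=7: → [0,11); WM=4
i=5 t=11 v=5: → [11,22); WM=4
i=6 t=5 v=1: → [0,11); WM=4
i=7 t=13 v=4: → [11,22); WM=13; [0,11) fires=6
i=8 t=15 v=2: → [11,22); WM=13
i=9 t=15 v=7: → [11,22); WM=13
i=10 t=15 v=8: → [11,22); WM=13
i=11 t=17 v=1: → [11,22); WM=17
i=12 t=18 v=5: → [11,22); WM=17
i=13 t=22 v=7: → [22,33); WM=17
i=14 t=23 v=6: → [22,33); WM=17
i=15 t=24 v=7: → [22,33); WM=24; [11,22) fires=7
i=16 t=26 v=6: → [22,33); WM=24
i=17 t=27 v=6: → [22,33); WM=24
i=18 t=31 v=9: → [22,33); WM=24
i=19 t=29 v=2: → [22,33); WM=31
i=20 t=32 v=6: → [22,33); WM=31

15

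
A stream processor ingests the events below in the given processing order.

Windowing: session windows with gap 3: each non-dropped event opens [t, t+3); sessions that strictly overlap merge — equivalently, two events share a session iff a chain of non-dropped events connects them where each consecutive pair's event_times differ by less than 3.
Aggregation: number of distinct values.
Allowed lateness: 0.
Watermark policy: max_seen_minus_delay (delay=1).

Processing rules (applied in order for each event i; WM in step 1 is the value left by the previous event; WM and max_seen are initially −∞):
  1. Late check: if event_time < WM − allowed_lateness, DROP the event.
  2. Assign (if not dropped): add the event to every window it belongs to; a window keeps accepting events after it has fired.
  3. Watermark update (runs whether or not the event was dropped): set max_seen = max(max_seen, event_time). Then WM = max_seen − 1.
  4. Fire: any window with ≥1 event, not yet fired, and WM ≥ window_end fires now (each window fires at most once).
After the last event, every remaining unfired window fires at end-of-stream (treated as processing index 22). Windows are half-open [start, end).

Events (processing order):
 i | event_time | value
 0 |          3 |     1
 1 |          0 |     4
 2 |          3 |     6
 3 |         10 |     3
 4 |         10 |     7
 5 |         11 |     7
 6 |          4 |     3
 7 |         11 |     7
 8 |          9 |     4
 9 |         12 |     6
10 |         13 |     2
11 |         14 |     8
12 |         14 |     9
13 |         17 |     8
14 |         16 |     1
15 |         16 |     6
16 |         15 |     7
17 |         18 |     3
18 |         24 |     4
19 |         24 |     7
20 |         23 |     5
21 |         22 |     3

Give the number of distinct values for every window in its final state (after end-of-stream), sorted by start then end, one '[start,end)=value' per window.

[3,6)=2 [10,21)=7 [23,27)=3

i=0 t=3 v=1: → [3,6); WM=2
i=1 t=0 v=4: DROP (t<2-0); WM=2
i=2 t=3 v=6: → [3,6); WM=2
i=3 t=10 v=3: → [10,13); WM=9
i=4 t=10 v=7: → [10,13); WM=9
i=5 t=11 v=7: → [10,14); WM=10
i=6 t=4 v=3: DROP (t<10-0); WM=10
i=7 t=11 v=7: → [10,14); WM=10
i=8 t=9 v=4: DROP (t<10-0); WM=10
i=9 t=12 v=6: → [10,15); WM=11
i=10 t=13 v=2: → [10,16); WM=12
i=11 t=14 v=8: → [10,17); WM=13
i=12 t=14 v=9: → [10,17); WM=13
i=13 t=17 v=8: → [17,20); WM=16
i=14 t=16 v=1: → [10,20); WM=16
i=15 t=16 v=6: → [10,20); WM=16
i=16 t=15 v=7: DROP (t<16-0); WM=16
i=17 t=18 v=3: → [10,21); WM=17
i=18 t=24 v=4: → [24,27); WM=23
i=19 t=24 v=7: → [24,27); WM=23
i=20 t=23 v=5: → [23,27); WM=23
i=21 t=22 v=3: DROP (t<23-0); WM=23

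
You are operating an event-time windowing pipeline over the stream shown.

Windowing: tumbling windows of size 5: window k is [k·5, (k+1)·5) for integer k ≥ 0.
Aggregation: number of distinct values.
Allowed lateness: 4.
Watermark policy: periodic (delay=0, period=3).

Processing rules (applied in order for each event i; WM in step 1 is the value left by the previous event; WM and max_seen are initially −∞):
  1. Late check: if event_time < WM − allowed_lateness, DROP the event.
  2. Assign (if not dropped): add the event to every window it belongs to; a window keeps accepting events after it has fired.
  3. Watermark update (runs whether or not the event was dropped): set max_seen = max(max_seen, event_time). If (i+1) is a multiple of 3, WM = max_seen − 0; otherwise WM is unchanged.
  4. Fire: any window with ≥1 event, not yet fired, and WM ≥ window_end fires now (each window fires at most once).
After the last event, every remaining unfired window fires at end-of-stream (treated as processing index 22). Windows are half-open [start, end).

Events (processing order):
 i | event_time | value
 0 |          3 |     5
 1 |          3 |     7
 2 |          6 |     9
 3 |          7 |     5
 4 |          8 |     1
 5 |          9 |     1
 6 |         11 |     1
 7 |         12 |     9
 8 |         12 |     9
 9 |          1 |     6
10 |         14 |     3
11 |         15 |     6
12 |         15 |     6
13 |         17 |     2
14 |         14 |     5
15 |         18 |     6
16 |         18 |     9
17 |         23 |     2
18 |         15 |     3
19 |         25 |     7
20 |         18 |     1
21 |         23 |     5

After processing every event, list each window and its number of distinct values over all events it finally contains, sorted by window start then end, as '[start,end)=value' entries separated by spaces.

[0,5)=2 [5,10)=3 [10,15)=4 [15,20)=3 [20,25)=2 [25,30)=1

i=0 t=3 v=5: → [0,5); WM=−∞
i=1 t=3 v=7: → [0,5); WM=−∞
i=2 t=6 v=9: → [5,10); WM=6; [0,5) fires=2
i=3 t=7 v=5: → [5,10); WM=6
i=4 t=8 v=1: → [5,10); WM=6
i=5 t=9 v=1: → [5,10); WM=9
i=6 t=11 v=1: → [10,15); WM=9
i=7 t=12 v=9: → [10,15); WM=9
i=8 t=12 v=9: → [10,15); WM=12; [5,10) fires=3
i=9 t=1 v=6: DROP (t<12-4); WM=12
i=10 t=14 v=3: → [10,15); WM=12
i=11 t=15 v=6: → [15,20); WM=15; [10,15) fires=3
i=12 t=15 v=6: → [15,20); WM=15
i=13 t=17 v=2: → [15,20); WM=15
i=14 t=14 v=5: → [10,15); WM=17
i=15 t=18 v=6: → [15,20); WM=17
i=16 t=18 v=9: → [15,20); WM=17
i=17 t=23 v=2: → [20,25); WM=23; [15,20) fires=3
i=18 t=15 v=3: DROP (t<23-4); WM=23
i=19 t=25 v=7: → [25,30); WM=23
i=20 t=18 v=1: DROP (t<23-4); WM=25; [20,25) fires=1
i=21 t=23 v=5: → [20,25); WM=25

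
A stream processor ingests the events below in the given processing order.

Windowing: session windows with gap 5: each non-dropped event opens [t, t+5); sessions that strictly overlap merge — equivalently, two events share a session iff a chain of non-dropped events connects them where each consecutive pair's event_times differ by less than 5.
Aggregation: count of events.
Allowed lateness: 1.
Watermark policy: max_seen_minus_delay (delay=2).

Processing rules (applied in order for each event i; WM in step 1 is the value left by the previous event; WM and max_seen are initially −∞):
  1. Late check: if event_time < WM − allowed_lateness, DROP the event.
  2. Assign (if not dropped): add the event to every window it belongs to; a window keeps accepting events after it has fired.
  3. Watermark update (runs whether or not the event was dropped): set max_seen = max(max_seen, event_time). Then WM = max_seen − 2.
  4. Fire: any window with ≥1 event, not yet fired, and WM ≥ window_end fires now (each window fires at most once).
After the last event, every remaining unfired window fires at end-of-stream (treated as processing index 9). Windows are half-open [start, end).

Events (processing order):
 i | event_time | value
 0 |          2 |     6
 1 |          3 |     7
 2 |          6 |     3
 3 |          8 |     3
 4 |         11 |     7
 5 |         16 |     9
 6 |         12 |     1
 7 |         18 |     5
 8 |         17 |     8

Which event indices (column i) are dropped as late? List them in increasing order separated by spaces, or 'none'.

i=0 t=2 v=6: → [2,7); WM=0
i=1 t=3 v=7: → [2,8); WM=1
i=2 t=6 v=3: → [2,11); WM=4
i=3 t=8 v=3: → [2,13); WM=6
i=4 t=11 v=7: → [2,16); WM=9
i=5 t=16 v=9: → [16,21); WM=14
i=6 t=12 v=1: DROP (t<14-1); WM=14
i=7 t=18 v=5: → [16,23); WM=16
i=8 t=17 v=8: → [16,23); WM=16

6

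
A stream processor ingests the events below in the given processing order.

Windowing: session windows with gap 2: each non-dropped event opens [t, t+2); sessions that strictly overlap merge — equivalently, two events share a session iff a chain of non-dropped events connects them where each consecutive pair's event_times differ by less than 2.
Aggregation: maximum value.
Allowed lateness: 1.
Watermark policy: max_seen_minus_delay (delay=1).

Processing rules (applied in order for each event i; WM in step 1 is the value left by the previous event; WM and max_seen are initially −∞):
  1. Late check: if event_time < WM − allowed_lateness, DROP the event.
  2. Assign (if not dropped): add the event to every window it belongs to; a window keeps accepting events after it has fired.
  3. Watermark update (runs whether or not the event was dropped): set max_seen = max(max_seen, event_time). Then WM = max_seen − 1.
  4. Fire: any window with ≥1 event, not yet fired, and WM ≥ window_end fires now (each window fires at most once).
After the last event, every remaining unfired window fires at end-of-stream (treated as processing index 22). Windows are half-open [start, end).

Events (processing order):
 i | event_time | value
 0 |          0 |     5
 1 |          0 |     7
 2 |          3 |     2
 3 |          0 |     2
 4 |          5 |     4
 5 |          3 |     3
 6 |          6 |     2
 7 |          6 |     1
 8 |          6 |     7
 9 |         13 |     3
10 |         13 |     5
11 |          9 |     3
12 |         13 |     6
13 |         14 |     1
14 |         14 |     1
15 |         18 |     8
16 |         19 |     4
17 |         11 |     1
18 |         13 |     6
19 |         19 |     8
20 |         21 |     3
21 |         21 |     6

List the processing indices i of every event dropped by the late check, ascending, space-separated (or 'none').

3 11 17 18

i=0 t=0 v=5: → [0,2); WM=-1
i=1 t=0 v=7: → [0,2); WM=-1
i=2 t=3 v=2: → [3,5); WM=2
i=3 t=0 v=2: DROP (t<2-1); WM=2
i=4 t=5 v=4: → [5,7); WM=4
i=5 t=3 v=3: → [3,5); WM=4
i=6 t=6 v=2: → [5,8); WM=5
i=7 t=6 v=1: → [5,8); WM=5
i=8 t=6 v=7: → [5,8); WM=5
i=9 t=13 v=3: → [13,15); WM=12
i=10 t=13 v=5: → [13,15); WM=12
i=11 t=9 v=3: DROP (t<12-1); WM=12
i=12 t=13 v=6: → [13,15); WM=12
i=13 t=14 v=1: → [13,16); WM=13
i=14 t=14 v=1: → [13,16); WM=13
i=15 t=18 v=8: → [18,20); WM=17
i=16 t=19 v=4: → [18,21); WM=18
i=17 t=11 v=1: DROP (t<18-1); WM=18
i=18 t=13 v=6: DROP (t<18-1); WM=18
i=19 t=19 v=8: → [18,21); WM=18
i=20 t=21 v=3: → [21,23); WM=20
i=21 t=21 v=6: → [21,23); WM=20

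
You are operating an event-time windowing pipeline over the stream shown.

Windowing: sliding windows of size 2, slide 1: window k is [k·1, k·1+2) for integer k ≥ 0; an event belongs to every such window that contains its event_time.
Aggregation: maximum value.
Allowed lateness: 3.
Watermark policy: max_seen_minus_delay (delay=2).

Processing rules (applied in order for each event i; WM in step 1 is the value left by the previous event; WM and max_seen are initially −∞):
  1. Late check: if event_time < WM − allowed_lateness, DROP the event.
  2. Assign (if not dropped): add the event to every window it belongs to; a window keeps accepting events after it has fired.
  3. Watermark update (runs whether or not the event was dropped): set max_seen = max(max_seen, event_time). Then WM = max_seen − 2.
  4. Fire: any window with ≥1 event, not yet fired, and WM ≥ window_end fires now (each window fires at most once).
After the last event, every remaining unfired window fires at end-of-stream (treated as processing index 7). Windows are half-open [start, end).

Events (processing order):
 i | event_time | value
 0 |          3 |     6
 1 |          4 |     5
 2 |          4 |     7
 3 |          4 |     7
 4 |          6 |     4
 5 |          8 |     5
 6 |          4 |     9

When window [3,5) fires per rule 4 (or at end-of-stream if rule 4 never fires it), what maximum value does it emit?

7

i=0 t=3 v=6: → [3,5),[2,4); WM=1
i=1 t=4 v=5: → [4,6),[3,5); WM=2
i=2 t=4 v=7: → [4,6),[3,5); WM=2
i=3 t=4 v=7: → [4,6),[3,5); WM=2
i=4 t=6 v=4: → [6,8),[5,7); WM=4; [2,4) fires=6
i=5 t=8 v=5: → [8,10),[7,9); WM=6; [3,5) fires=7 [4,6) fires=7
i=6 t=4 v=9: → [4,6),[3,5); WM=6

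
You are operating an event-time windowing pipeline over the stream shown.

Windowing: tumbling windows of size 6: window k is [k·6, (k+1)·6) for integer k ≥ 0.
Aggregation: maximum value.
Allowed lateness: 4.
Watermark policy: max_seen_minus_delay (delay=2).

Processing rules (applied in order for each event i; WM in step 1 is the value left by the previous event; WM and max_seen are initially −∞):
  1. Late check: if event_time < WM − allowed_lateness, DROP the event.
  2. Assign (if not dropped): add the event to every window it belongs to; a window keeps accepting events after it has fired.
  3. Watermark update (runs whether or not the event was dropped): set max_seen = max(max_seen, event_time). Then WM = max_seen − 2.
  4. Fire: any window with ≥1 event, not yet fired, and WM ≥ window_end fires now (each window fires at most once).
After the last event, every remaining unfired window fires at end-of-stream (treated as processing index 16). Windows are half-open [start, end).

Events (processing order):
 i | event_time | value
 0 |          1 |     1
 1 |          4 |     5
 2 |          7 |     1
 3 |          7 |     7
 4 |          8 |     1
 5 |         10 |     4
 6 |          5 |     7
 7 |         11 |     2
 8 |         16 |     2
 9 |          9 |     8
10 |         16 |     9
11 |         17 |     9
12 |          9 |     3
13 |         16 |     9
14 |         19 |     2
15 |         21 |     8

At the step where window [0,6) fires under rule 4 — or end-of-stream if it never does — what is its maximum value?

i=0 t=1 v=1: → [0,6); WM=-1
i=1 t=4 v=5: → [0,6); WM=2
i=2 t=7 v=1: → [6,12); WM=5
i=3 t=7 v=7: → [6,12); WM=5
i=4 t=8 v=1: → [6,12); WM=6; [0,6) fires=5
i=5 t=10 v=4: → [6,12); WM=8
i=6 t=5 v=7: → [0,6); WM=8
i=7 t=11 v=2: → [6,12); WM=9
i=8 t=16 v=2: → [12,18); WM=14; [6,12) fires=7
i=9 t=9 v=8: DROP (t<14-4); WM=14
i=10 t=16 v=9: → [12,18); WM=14
i=11 t=17 v=9: → [12,18); WM=15
i=12 t=9 v=3: DROP (t<15-4); WM=15
i=13 t=16 v=9: → [12,18); WM=15
i=14 t=19 v=2: → [18,24); WM=17
i=15 t=21 v=8: → [18,24); WM=19; [12,18) fires=9

5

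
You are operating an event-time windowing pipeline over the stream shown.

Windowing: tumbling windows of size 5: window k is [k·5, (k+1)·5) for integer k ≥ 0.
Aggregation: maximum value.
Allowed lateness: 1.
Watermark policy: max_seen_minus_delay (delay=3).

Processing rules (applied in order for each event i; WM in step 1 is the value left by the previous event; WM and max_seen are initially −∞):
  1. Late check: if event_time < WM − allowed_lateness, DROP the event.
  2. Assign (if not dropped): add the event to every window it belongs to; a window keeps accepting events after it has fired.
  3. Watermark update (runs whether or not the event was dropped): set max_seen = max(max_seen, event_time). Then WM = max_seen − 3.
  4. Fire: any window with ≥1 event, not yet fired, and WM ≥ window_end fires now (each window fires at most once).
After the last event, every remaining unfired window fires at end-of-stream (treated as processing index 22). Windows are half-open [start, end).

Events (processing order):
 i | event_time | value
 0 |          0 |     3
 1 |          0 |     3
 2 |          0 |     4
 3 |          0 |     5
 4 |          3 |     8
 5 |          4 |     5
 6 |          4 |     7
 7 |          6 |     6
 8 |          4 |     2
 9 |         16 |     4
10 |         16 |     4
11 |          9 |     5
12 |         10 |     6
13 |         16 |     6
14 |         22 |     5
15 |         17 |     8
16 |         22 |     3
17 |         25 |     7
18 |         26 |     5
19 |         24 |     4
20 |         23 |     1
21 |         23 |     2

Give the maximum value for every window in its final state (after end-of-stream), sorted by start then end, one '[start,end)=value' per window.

i=0 t=0 v=3: → [0,5); WM=-3
i=1 t=0 v=3: → [0,5); WM=-3
i=2 t=0 v=4: → [0,5); WM=-3
i=3 t=0 v=5: → [0,5); WM=-3
i=4 t=3 v=8: → [0,5); WM=0
i=5 t=4 v=5: → [0,5); WM=1
i=6 t=4 v=7: → [0,5); WM=1
i=7 t=6 v=6: → [5,10); WM=3
i=8 t=4 v=2: → [0,5); WM=3
i=9 t=16 v=4: → [15,20); WM=13; [0,5) fires=8 [5,10) fires=6
i=10 t=16 v=4: → [15,20); WM=13
i=11 t=9 v=5: DROP (t<13-1); WM=13
i=12 t=10 v=6: DROP (t<13-1); WM=13
i=13 t=16 v=6: → [15,20); WM=13
i=14 t=22 v=5: → [20,25); WM=19
i=15 t=17 v=8: DROP (t<19-1); WM=19
i=16 t=22 v=3: → [20,25); WM=19
i=17 t=25 v=7: → [25,30); WM=22; [15,20) fires=6
i=18 t=26 v=5: → [25,30); WM=23
i=19 t=24 v=4: → [20,25); WM=23
i=20 t=23 v=1: → [20,25); WM=23
i=21 t=23 v=2: → [20,25); WM=23

[0,5)=8 [5,10)=6 [15,20)=6 [20,25)=5 [25,30)=7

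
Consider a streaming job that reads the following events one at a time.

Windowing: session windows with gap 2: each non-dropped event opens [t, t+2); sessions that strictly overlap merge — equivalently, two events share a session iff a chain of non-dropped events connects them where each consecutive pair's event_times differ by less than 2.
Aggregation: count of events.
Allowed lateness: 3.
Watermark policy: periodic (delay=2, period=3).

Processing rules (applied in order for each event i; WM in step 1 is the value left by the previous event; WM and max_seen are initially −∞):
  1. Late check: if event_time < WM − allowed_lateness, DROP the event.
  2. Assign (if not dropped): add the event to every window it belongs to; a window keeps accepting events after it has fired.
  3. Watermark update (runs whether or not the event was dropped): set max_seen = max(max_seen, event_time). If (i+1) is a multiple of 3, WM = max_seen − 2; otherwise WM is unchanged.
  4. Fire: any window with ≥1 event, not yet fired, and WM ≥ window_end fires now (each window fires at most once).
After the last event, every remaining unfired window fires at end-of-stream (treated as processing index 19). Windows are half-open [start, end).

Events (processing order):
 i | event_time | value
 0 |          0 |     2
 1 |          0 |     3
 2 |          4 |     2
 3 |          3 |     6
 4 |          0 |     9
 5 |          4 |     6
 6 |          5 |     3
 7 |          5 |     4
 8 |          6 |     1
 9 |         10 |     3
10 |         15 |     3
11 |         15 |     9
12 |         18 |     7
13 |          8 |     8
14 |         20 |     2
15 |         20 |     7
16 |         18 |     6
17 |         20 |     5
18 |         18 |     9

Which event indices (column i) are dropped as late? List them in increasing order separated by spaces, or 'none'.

i=0 t=0 v=2: → [0,2); WM=−∞
i=1 t=0 v=3: → [0,2); WM=−∞
i=2 t=4 v=2: → [4,6); WM=2
i=3 t=3 v=6: → [3,6); WM=2
i=4 t=0 v=9: → [0,2); WM=2
i=5 t=4 v=6: → [3,6); WM=2
i=6 t=5 v=3: → [3,7); WM=2
i=7 t=5 v=4: → [3,7); WM=2
i=8 t=6 v=1: → [3,8); WM=4
i=9 t=10 v=3: → [10,12); WM=4
i=10 t=15 v=3: → [15,17); WM=4
i=11 t=15 v=9: → [15,17); WM=13
i=12 t=18 v=7: → [18,20); WM=13
i=13 t=8 v=8: DROP (t<13-3); WM=13
i=14 t=20 v=2: → [20,22); WM=18
i=15 t=20 v=7: → [20,22); WM=18
i=16 t=18 v=6: → [18,20); WM=18
i=17 t=20 v=5: → [20,22); WM=18
i=18 t=18 v=9: → [18,20); WM=18

13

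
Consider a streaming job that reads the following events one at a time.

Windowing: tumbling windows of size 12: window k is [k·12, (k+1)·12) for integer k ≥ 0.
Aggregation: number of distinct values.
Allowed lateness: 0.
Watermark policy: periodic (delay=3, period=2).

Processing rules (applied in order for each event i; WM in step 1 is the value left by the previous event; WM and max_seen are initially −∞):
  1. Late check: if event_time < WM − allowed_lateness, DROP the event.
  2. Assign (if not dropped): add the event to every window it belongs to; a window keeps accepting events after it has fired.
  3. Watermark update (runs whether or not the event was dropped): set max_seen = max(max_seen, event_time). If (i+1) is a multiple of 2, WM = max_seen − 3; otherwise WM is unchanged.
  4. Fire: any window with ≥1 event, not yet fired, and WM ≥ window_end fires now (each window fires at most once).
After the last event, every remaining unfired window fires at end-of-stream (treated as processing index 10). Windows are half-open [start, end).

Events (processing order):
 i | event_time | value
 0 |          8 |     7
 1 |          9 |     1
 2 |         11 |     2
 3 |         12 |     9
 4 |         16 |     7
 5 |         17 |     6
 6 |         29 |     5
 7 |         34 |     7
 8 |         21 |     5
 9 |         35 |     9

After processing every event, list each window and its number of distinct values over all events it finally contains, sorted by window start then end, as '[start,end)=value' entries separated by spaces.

[0,12)=3 [12,24)=3 [24,36)=3

i=0 t=8 v=7: → [0,12); WM=−∞
i=1 t=9 v=1: → [0,12); WM=6
i=2 t=11 v=2: → [0,12); WM=6
i=3 t=12 v=9: → [12,24); WM=9
i=4 t=16 v=7: → [12,24); WM=9
i=5 t=17 v=6: → [12,24); WM=14; [0,12) fires=3
i=6 t=29 v=5: → [24,36); WM=14
i=7 t=34 v=7: → [24,36); WM=31; [12,24) fires=3
i=8 t=21 v=5: DROP (t<31-0); WM=31
i=9 t=35 v=9: → [24,36); WM=32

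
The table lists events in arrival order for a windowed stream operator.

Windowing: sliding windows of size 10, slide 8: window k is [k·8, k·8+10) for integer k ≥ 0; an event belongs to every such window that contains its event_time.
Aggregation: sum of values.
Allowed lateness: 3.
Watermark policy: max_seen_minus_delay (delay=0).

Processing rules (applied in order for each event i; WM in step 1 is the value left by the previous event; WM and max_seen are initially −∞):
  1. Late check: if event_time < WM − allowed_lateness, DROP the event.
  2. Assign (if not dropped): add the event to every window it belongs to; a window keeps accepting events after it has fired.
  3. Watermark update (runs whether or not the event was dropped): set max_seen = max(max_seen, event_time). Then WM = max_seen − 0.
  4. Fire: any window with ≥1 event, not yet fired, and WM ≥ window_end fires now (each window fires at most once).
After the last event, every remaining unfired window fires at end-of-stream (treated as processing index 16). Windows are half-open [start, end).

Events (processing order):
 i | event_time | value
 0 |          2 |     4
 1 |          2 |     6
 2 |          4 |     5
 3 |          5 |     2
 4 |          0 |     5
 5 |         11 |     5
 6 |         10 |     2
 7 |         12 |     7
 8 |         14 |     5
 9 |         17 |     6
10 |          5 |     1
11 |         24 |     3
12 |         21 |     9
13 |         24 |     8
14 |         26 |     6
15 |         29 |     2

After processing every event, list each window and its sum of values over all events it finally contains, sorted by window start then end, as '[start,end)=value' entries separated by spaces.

[0,10)=17 [8,18)=25 [16,26)=26 [24,34)=19

i=0 t=2 v=4: → [0,10); WM=2
i=1 t=2 v=6: → [0,10); WM=2
i=2 t=4 v=5: → [0,10); WM=4
i=3 t=5 v=2: → [0,10); WM=5
i=4 t=0 v=5: DROP (t<5-3); WM=5
i=5 t=11 v=5: → [8,18); WM=11; [0,10) fires=17
i=6 t=10 v=2: → [8,18); WM=11
i=7 t=12 v=7: → [8,18); WM=12
i=8 t=14 v=5: → [8,18); WM=14
i=9 t=17 v=6: → [16,26),[8,18); WM=17
i=10 t=5 v=1: DROP (t<17-3); WM=17
i=11 t=24 v=3: → [24,34),[16,26); WM=24; [8,18) fires=25
i=12 t=21 v=9: → [16,26); WM=24
i=13 t=24 v=8: → [24,34),[16,26); WM=24
i=14 t=26 v=6: → [24,34); WM=26; [16,26) fires=26
i=15 t=29 v=2: → [24,34); WM=29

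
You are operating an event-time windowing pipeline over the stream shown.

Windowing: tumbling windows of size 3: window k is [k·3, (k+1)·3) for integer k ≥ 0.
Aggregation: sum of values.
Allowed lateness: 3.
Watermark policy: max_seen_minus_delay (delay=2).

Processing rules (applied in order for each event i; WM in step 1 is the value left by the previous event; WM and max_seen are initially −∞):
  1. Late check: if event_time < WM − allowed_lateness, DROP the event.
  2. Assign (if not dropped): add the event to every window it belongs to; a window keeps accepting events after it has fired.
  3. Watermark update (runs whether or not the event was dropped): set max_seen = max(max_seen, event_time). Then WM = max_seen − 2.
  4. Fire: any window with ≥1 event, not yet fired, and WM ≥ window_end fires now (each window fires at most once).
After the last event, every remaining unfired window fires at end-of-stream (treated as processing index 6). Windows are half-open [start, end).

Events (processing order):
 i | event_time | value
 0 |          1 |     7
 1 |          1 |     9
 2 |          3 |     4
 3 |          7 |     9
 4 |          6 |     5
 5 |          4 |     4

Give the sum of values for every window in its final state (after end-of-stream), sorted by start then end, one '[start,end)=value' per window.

[0,3)=16 [3,6)=8 [6,9)=14

i=0 t=1 v=7: → [0,3); WM=-1
i=1 t=1 v=9: → [0,3); WM=-1
i=2 t=3 v=4: → [3,6); WM=1
i=3 t=7 v=9: → [6,9); WM=5; [0,3) fires=16
i=4 t=6 v=5: → [6,9); WM=5
i=5 t=4 v=4: → [3,6); WM=5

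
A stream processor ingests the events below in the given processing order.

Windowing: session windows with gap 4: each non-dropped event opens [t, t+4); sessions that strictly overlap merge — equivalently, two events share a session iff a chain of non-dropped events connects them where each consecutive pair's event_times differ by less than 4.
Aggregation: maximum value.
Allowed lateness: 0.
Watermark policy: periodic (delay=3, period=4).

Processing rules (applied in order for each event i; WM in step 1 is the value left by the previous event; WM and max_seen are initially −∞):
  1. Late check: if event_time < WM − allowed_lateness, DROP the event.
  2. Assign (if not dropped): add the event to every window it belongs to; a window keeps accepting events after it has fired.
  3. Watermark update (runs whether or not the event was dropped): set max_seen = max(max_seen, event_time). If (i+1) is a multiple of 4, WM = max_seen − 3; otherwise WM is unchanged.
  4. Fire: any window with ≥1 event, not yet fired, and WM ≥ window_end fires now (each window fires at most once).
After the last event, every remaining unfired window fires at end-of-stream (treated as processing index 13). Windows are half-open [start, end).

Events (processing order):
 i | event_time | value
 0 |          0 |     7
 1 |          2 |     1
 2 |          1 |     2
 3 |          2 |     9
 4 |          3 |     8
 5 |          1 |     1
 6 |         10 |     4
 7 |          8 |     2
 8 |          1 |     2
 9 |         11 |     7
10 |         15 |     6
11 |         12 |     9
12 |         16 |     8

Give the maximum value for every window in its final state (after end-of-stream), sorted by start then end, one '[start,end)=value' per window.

[0,7)=9 [8,20)=9

i=0 t=0 v=7: → [0,4); WM=−∞
i=1 t=2 v=1: → [0,6); WM=−∞
i=2 t=1 v=2: → [0,6); WM=−∞
i=3 t=2 v=9: → [0,6); WM=-1
i=4 t=3 v=8: → [0,7); WM=-1
i=5 t=1 v=1: → [0,7); WM=-1
i=6 t=10 v=4: → [10,14); WM=-1
i=7 t=8 v=2: → [8,14); WM=7
i=8 t=1 v=2: DROP (t<7-0); WM=7
i=9 t=11 v=7: → [8,15); WM=7
i=10 t=15 v=6: → [15,19); WM=7
i=11 t=12 v=9: → [8,19); WM=12
i=12 t=16 v=8: → [8,20); WM=12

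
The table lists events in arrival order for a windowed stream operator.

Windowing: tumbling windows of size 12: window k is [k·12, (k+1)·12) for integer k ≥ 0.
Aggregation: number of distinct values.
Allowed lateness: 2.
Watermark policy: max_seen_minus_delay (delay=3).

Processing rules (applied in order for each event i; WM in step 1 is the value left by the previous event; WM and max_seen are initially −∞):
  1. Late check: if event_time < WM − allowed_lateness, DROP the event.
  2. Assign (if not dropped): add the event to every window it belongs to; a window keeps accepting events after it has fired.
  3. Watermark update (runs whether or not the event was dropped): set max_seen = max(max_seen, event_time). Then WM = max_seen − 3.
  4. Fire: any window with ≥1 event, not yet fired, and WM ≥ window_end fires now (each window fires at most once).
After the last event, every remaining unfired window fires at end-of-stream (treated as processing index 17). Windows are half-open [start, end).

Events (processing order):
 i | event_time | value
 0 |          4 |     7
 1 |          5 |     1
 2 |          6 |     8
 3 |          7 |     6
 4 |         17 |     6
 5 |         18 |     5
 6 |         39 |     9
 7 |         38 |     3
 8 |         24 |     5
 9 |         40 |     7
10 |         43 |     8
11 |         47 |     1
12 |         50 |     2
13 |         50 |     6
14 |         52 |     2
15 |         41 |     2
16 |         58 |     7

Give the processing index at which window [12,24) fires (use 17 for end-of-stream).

6

i=0 t=4 v=7: → [0,12); WM=1
i=1 t=5 v=1: → [0,12); WM=2
i=2 t=6 v=8: → [0,12); WM=3
i=3 t=7 v=6: → [0,12); WM=4
i=4 t=17 v=6: → [12,24); WM=14; [0,12) fires=4
i=5 t=18 v=5: → [12,24); WM=15
i=6 t=39 v=9: → [36,48); WM=36; [12,24) fires=2
i=7 t=38 v=3: → [36,48); WM=36
i=8 t=24 v=5: DROP (t<36-2); WM=36
i=9 t=40 v=7: → [36,48); WM=37
i=10 t=43 v=8: → [36,48); WM=40
i=11 t=47 v=1: → [36,48); WM=44
i=12 t=50 v=2: → [48,60); WM=47
i=13 t=50 v=6: → [48,60); WM=47
i=14 t=52 v=2: → [48,60); WM=49; [36,48) fires=5
i=15 t=41 v=2: DROP (t<49-2); WM=49
i=16 t=58 v=7: → [48,60); WM=55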